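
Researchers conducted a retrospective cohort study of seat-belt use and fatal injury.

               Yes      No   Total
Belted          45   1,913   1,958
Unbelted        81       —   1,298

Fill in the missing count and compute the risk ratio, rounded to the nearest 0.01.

The missing cell is in the unexposed row: 1298 − 81 = 1217.
So a = 45, b = 1913, c = 81, d = 1217.
RR = [a/(a+b)] / [c/(c+d)] = (45/1958) / (81/1298) = 0.02298/0.06240 = 0.36829

0.37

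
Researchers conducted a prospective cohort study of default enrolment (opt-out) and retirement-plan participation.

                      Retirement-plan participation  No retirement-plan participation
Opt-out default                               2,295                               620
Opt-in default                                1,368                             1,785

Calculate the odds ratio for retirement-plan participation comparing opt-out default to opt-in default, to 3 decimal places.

Cells: a = 2295, b = 620, c = 1368, d = 1785.
OR = (a·d)/(b·c) = (2295 × 1785) / (620 × 1368) = 4096575 / 848160 = 4.82996
The odds of retirement-plan participation are about 4.83 times as high in the opt-out default group.

4.830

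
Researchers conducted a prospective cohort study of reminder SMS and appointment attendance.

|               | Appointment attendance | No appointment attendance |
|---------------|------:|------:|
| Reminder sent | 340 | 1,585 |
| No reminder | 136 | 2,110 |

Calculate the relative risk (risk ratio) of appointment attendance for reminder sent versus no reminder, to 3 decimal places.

Cells: a = 340, b = 1585, c = 136, d = 2110.
Risk in exposed = 340/1925 = 0.17662; risk in unexposed = 136/2246 = 0.06055.
RR = 0.17662 / 0.06055 = 2.91688
The risk among the exposed is 2.92 times that among the unexposed.

2.917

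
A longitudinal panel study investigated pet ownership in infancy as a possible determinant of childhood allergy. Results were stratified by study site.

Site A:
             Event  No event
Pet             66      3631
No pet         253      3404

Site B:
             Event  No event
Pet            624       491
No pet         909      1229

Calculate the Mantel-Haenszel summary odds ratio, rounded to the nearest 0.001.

1.016

OR_MH = Σ(aᵢdᵢ/nᵢ) / Σ(bᵢcᵢ/nᵢ), where nᵢ is the stratum total.
Stratum 1 (Site A): n = 7354; a·d/n = 66·3404/7354 = 30.5499; b·c/n = 3631·253/7354 = 124.9175
Stratum 2 (Site B): n = 3253; a·d/n = 624·1229/3253 = 235.7504; b·c/n = 491·909/3253 = 137.2023
OR_MH = (30.5499 + 235.7504) / (124.9175 + 137.2023) = 266.3003 / 262.1197 = 1.01595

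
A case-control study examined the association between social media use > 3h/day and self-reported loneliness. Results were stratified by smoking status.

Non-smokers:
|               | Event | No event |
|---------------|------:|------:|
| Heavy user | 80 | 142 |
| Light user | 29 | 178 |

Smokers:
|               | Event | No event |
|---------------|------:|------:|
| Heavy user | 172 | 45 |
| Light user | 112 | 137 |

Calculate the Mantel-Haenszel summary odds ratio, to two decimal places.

4.10

OR_MH = Σ(aᵢdᵢ/nᵢ) / Σ(bᵢcᵢ/nᵢ), where nᵢ is the stratum total.
Stratum 1 (Non-smokers): n = 429; a·d/n = 80·178/429 = 33.1935; b·c/n = 142·29/429 = 9.5991
Stratum 2 (Smokers): n = 466; a·d/n = 172·137/466 = 50.5665; b·c/n = 45·112/466 = 10.8155
OR_MH = (33.1935 + 50.5665) / (9.5991 + 10.8155) = 83.7600 / 20.4145 = 4.10296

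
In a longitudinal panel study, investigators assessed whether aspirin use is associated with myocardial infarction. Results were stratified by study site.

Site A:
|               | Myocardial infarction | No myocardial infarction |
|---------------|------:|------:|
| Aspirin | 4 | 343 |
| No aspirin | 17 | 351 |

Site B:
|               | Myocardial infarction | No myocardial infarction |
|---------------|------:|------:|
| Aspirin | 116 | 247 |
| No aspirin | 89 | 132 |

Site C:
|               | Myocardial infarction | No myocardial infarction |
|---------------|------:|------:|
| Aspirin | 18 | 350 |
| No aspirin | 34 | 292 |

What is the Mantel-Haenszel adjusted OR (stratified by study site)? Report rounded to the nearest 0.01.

OR_MH = Σ(aᵢdᵢ/nᵢ) / Σ(bᵢcᵢ/nᵢ), where nᵢ is the stratum total.
Stratum 1 (Site A): n = 715; a·d/n = 4·351/715 = 1.9636; b·c/n = 343·17/715 = 8.1552
Stratum 2 (Site B): n = 584; a·d/n = 116·132/584 = 26.2192; b·c/n = 247·89/584 = 37.6421
Stratum 3 (Site C): n = 694; a·d/n = 18·292/694 = 7.5735; b·c/n = 350·34/694 = 17.1470
OR_MH = (1.9636 + 26.2192 + 7.5735) / (8.1552 + 37.6421 + 17.1470) = 35.7563 / 62.9443 = 0.56806

0.57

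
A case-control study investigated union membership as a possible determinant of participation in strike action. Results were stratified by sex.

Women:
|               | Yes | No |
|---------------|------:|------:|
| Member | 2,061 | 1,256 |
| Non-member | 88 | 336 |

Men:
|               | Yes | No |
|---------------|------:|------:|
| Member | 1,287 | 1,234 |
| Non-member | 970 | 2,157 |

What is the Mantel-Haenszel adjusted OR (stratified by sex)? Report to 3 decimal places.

OR_MH = Σ(aᵢdᵢ/nᵢ) / Σ(bᵢcᵢ/nᵢ), where nᵢ is the stratum total.
Stratum 1 (Women): n = 3741; a·d/n = 2061·336/3741 = 185.1099; b·c/n = 1256·88/3741 = 29.5450
Stratum 2 (Men): n = 5648; a·d/n = 1287·2157/5648 = 491.5119; b·c/n = 1234·970/5648 = 211.9299
OR_MH = (185.1099 + 491.5119) / (29.5450 + 211.9299) = 676.6217 / 241.4749 = 2.80204

2.802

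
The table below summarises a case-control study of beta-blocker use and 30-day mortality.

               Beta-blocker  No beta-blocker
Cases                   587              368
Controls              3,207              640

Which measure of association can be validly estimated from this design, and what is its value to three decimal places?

0.318

Reading the table with exposure as columns: a = 587 (Beta-blocker, case), b = 3207 (Beta-blocker, non-case), c = 368 (No beta-blocker, case), d = 640.
This is a case-control study: participants were sampled on outcome status, so risks in the source population cannot be estimated directly — relative risk is not valid here. The odds ratio is the appropriate measure.
OR = (a·d)/(b·c) = (587 × 640) / (3207 × 368) = 375680 / 1180176 = 0.31833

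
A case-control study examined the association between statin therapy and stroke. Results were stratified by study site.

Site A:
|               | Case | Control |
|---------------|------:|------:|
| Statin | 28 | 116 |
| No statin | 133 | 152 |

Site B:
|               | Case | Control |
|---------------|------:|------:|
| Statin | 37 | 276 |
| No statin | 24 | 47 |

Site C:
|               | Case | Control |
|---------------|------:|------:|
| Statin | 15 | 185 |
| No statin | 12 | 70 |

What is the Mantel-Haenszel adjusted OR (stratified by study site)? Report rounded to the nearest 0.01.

0.30

OR_MH = Σ(aᵢdᵢ/nᵢ) / Σ(bᵢcᵢ/nᵢ), where nᵢ is the stratum total.
Stratum 1 (Site A): n = 429; a·d/n = 28·152/429 = 9.9207; b·c/n = 116·133/429 = 35.9627
Stratum 2 (Site B): n = 384; a·d/n = 37·47/384 = 4.5286; b·c/n = 276·24/384 = 17.2500
Stratum 3 (Site C): n = 282; a·d/n = 15·70/282 = 3.7234; b·c/n = 185·12/282 = 7.8723
OR_MH = (9.9207 + 4.5286 + 3.7234) / (35.9627 + 17.2500 + 7.8723) = 18.1728 / 61.0850 = 0.29750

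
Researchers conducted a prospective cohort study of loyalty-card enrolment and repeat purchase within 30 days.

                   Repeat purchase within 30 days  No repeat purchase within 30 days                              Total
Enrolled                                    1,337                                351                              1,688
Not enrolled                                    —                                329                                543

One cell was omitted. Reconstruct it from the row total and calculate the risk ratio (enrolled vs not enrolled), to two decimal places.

The missing cell is in the unexposed row: 543 − 329 = 214.
So a = 1337, b = 351, c = 214, d = 329.
RR = [a/(a+b)] / [c/(c+d)] = (1337/1688) / (214/543) = 0.79206/0.39411 = 2.00976

2.01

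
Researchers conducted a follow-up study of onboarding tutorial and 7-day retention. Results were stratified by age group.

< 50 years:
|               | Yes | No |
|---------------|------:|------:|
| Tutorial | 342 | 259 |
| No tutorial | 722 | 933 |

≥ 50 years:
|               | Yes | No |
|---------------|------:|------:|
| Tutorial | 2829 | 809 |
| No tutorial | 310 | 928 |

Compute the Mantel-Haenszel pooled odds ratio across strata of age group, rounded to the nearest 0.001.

5.061

OR_MH = Σ(aᵢdᵢ/nᵢ) / Σ(bᵢcᵢ/nᵢ), where nᵢ is the stratum total.
Stratum 1 (< 50 years): n = 2256; a·d/n = 342·933/2256 = 141.4388; b·c/n = 259·722/2256 = 82.8892
Stratum 2 (≥ 50 years): n = 4876; a·d/n = 2829·928/4876 = 538.4151; b·c/n = 809·310/4876 = 51.4336
OR_MH = (141.4388 + 538.4151) / (82.8892 + 51.4336) = 679.8539 / 134.3227 = 5.06135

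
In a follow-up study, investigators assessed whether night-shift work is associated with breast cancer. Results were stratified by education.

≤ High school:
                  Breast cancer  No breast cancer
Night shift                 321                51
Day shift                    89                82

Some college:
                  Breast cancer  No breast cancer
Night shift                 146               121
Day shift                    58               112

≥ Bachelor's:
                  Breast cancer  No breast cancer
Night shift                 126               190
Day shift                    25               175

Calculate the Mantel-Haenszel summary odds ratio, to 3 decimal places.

3.825

OR_MH = Σ(aᵢdᵢ/nᵢ) / Σ(bᵢcᵢ/nᵢ), where nᵢ is the stratum total.
Stratum 1 (≤ High school): n = 543; a·d/n = 321·82/543 = 48.4751; b·c/n = 51·89/543 = 8.3591
Stratum 2 (Some college): n = 437; a·d/n = 146·112/437 = 37.4188; b·c/n = 121·58/437 = 16.0595
Stratum 3 (≥ Bachelor's): n = 516; a·d/n = 126·175/516 = 42.7326; b·c/n = 190·25/516 = 9.2054
OR_MH = (48.4751 + 37.4188 + 42.7326) / (8.3591 + 16.0595 + 9.2054) = 128.6265 / 33.6240 = 3.82543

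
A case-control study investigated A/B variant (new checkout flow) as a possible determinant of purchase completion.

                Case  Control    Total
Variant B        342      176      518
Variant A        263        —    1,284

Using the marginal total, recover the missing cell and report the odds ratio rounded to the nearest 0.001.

7.544

The missing cell is in the unexposed row: 1284 − 263 = 1021.
So a = 342, b = 176, c = 263, d = 1021.
OR = (a·d)/(b·c) = (342 × 1021) / (176 × 263) = 349182 / 46288 = 7.54368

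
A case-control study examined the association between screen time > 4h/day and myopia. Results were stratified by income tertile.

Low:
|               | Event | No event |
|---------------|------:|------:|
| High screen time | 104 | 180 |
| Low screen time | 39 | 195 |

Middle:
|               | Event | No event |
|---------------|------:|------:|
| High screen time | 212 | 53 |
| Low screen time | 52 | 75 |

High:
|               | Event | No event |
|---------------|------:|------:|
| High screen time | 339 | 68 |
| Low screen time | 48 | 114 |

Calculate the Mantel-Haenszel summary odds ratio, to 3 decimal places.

5.609

OR_MH = Σ(aᵢdᵢ/nᵢ) / Σ(bᵢcᵢ/nᵢ), where nᵢ is the stratum total.
Stratum 1 (Low): n = 518; a·d/n = 104·195/518 = 39.1506; b·c/n = 180·39/518 = 13.5521
Stratum 2 (Middle): n = 392; a·d/n = 212·75/392 = 40.5612; b·c/n = 53·52/392 = 7.0306
Stratum 3 (High): n = 569; a·d/n = 339·114/569 = 67.9192; b·c/n = 68·48/569 = 5.7364
OR_MH = (39.1506 + 40.5612 + 67.9192) / (13.5521 + 7.0306 + 5.7364) = 147.6310 / 26.3191 = 5.60927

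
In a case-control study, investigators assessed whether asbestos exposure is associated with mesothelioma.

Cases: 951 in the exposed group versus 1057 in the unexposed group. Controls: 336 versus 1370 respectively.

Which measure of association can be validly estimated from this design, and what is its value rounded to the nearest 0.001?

From the description: a = 951, b = 336, c = 1057, d = 1370.
This is a case-control study: participants were sampled on outcome status, so risks in the source population cannot be estimated directly — relative risk is not valid here. The odds ratio is the appropriate measure.
OR = (a·d)/(b·c) = (951 × 1370) / (336 × 1057) = 1302870 / 355152 = 3.66849

3.668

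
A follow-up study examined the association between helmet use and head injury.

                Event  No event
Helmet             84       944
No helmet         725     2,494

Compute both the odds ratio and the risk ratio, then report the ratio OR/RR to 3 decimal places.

0.844

Cells: a = 84, b = 944, c = 725, d = 2494.
OR = (84·2494)/(944·725) = 209496/684400 = 0.30610
Risk in exposed = 84/1028 = 0.08171; risk in unexposed = 725/3219 = 0.22523; RR = 0.36280
OR/RR = 0.30610 / 0.36280 = 0.84372
The outcome is not rare, so the OR lies further from 1 than the RR.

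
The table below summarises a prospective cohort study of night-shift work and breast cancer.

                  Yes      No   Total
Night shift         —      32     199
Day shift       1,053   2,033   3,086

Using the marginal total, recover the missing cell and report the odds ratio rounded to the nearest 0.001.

10.076

The missing cell is in the exposed row: 199 − 32 = 167.
So a = 167, b = 32, c = 1053, d = 2033.
OR = (a·d)/(b·c) = (167 × 2033) / (32 × 1053) = 339511 / 33696 = 10.07571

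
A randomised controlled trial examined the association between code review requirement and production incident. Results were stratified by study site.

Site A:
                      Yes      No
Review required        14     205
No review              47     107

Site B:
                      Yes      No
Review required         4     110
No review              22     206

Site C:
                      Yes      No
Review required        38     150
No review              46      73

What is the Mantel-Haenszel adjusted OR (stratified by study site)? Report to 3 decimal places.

OR_MH = Σ(aᵢdᵢ/nᵢ) / Σ(bᵢcᵢ/nᵢ), where nᵢ is the stratum total.
Stratum 1 (Site A): n = 373; a·d/n = 14·107/373 = 4.0161; b·c/n = 205·47/373 = 25.8311
Stratum 2 (Site B): n = 342; a·d/n = 4·206/342 = 2.4094; b·c/n = 110·22/342 = 7.0760
Stratum 3 (Site C): n = 307; a·d/n = 38·73/307 = 9.0358; b·c/n = 150·46/307 = 22.4756
OR_MH = (4.0161 + 2.4094 + 9.0358) / (25.8311 + 7.0760 + 22.4756) = 15.4613 / 55.3827 = 0.27917

0.279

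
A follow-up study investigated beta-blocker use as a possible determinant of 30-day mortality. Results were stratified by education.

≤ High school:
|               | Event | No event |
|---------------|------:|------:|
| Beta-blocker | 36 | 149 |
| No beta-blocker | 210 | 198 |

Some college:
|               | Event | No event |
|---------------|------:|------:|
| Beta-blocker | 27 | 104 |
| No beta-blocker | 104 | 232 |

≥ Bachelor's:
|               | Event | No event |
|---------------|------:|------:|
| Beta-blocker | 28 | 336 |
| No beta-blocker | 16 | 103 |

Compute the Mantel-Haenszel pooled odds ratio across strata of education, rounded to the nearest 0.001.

0.361

OR_MH = Σ(aᵢdᵢ/nᵢ) / Σ(bᵢcᵢ/nᵢ), where nᵢ is the stratum total.
Stratum 1 (≤ High school): n = 593; a·d/n = 36·198/593 = 12.0202; b·c/n = 149·210/593 = 52.7656
Stratum 2 (Some college): n = 467; a·d/n = 27·232/467 = 13.4133; b·c/n = 104·104/467 = 23.1606
Stratum 3 (≥ Bachelor's): n = 483; a·d/n = 28·103/483 = 5.9710; b·c/n = 336·16/483 = 11.1304
OR_MH = (12.0202 + 13.4133 + 5.9710) / (52.7656 + 23.1606 + 11.1304) = 31.4045 / 87.0566 = 0.36074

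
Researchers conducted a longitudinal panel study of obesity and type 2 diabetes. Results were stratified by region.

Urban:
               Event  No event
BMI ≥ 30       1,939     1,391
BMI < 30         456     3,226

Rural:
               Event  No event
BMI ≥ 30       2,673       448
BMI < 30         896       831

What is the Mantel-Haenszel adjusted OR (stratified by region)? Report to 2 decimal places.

OR_MH = Σ(aᵢdᵢ/nᵢ) / Σ(bᵢcᵢ/nᵢ), where nᵢ is the stratum total.
Stratum 1 (Urban): n = 7012; a·d/n = 1939·3226/7012 = 892.0727; b·c/n = 1391·456/7012 = 90.4586
Stratum 2 (Rural): n = 4848; a·d/n = 2673·831/4848 = 458.1813; b·c/n = 448·896/4848 = 82.7987
OR_MH = (892.0727 + 458.1813) / (90.4586 + 82.7987) = 1350.2540 / 173.2573 = 7.79334

7.79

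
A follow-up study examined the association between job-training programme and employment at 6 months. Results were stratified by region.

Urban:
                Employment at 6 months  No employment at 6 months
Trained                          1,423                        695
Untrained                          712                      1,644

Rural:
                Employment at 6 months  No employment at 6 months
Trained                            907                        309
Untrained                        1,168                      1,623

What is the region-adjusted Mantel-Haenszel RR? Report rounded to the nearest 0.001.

1.997

RR_MH = Σ(aᵢ·n₀ᵢ/nᵢ) / Σ(cᵢ·n₁ᵢ/nᵢ), with n₁ᵢ = aᵢ+bᵢ (exposed), n₀ᵢ = cᵢ+dᵢ (unexposed), nᵢ = n₁ᵢ+n₀ᵢ.
Stratum 1 (Urban): n₁ = 2118, n₀ = 2356, n = 4474; a·n₀/n = 1423·2356/4474 = 749.3491; c·n₁/n = 712·2118/4474 = 337.0621
Stratum 2 (Rural): n₁ = 1216, n₀ = 2791, n = 4007; a·n₀/n = 907·2791/4007 = 631.7537; c·n₁/n = 1168·1216/4007 = 354.4517
RR_MH = (749.3491 + 631.7537) / (337.0621 + 354.4517) = 1381.1028 / 691.5138 = 1.99722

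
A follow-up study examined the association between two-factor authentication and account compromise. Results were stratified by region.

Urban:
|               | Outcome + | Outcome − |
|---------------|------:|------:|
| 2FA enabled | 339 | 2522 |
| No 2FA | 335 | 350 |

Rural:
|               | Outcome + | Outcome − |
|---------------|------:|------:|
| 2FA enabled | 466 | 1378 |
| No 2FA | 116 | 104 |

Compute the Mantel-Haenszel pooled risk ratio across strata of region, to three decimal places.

0.308

RR_MH = Σ(aᵢ·n₀ᵢ/nᵢ) / Σ(cᵢ·n₁ᵢ/nᵢ), with n₁ᵢ = aᵢ+bᵢ (exposed), n₀ᵢ = cᵢ+dᵢ (unexposed), nᵢ = n₁ᵢ+n₀ᵢ.
Stratum 1 (Urban): n₁ = 2861, n₀ = 685, n = 3546; a·n₀/n = 339·685/3546 = 65.4865; c·n₁/n = 335·2861/3546 = 270.2862
Stratum 2 (Rural): n₁ = 1844, n₀ = 220, n = 2064; a·n₀/n = 466·220/2064 = 49.6705; c·n₁/n = 116·1844/2064 = 103.6357
RR_MH = (65.4865 + 49.6705) / (270.2862 + 103.6357) = 115.1570 / 373.9219 = 0.30797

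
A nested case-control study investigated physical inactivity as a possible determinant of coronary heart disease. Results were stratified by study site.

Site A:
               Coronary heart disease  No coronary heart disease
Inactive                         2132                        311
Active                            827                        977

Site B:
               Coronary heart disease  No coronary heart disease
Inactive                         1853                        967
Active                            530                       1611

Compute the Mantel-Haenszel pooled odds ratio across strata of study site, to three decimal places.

OR_MH = Σ(aᵢdᵢ/nᵢ) / Σ(bᵢcᵢ/nᵢ), where nᵢ is the stratum total.
Stratum 1 (Site A): n = 4247; a·d/n = 2132·977/4247 = 490.4554; b·c/n = 311·827/4247 = 60.5597
Stratum 2 (Site B): n = 4961; a·d/n = 1853·1611/4961 = 601.7301; b·c/n = 967·530/4961 = 103.3078
OR_MH = (490.4554 + 601.7301) / (60.5597 + 103.3078) = 1092.1855 / 163.8675 = 6.66505

6.665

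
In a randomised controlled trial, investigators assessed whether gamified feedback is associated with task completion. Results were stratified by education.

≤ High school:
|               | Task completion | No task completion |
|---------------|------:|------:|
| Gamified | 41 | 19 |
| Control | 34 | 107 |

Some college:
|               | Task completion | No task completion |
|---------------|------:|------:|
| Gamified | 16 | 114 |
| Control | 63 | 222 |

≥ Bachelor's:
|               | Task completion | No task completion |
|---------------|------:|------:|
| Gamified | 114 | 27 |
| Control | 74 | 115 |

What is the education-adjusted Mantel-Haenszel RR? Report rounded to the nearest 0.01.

1.71

RR_MH = Σ(aᵢ·n₀ᵢ/nᵢ) / Σ(cᵢ·n₁ᵢ/nᵢ), with n₁ᵢ = aᵢ+bᵢ (exposed), n₀ᵢ = cᵢ+dᵢ (unexposed), nᵢ = n₁ᵢ+n₀ᵢ.
Stratum 1 (≤ High school): n₁ = 60, n₀ = 141, n = 201; a·n₀/n = 41·141/201 = 28.7612; c·n₁/n = 34·60/201 = 10.1493
Stratum 2 (Some college): n₁ = 130, n₀ = 285, n = 415; a·n₀/n = 16·285/415 = 10.9880; c·n₁/n = 63·130/415 = 19.7349
Stratum 3 (≥ Bachelor's): n₁ = 141, n₀ = 189, n = 330; a·n₀/n = 114·189/330 = 65.2909; c·n₁/n = 74·141/330 = 31.6182
RR_MH = (28.7612 + 10.9880 + 65.2909) / (10.1493 + 19.7349 + 31.6182) = 105.0401 / 61.5024 = 1.70790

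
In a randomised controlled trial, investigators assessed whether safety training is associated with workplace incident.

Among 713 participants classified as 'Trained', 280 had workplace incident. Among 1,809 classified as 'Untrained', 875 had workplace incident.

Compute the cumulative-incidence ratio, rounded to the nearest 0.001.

0.812

From the description: a = 280, b = 433, c = 875, d = 934.
Risk in exposed = 280/713 = 0.39271; risk in unexposed = 875/1809 = 0.48369.
RR = 0.39271 / 0.48369 = 0.81189
The risk is 19% lower among the exposed than among the unexposed.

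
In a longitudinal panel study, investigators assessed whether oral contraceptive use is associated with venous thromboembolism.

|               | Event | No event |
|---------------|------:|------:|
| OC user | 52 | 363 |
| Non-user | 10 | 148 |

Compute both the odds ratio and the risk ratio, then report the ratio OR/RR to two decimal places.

1.07

Cells: a = 52, b = 363, c = 10, d = 148.
OR = (52·148)/(363·10) = 7696/3630 = 2.12011
Risk in exposed = 52/415 = 0.12530; risk in unexposed = 10/158 = 0.06329; RR = 1.97976
OR/RR = 2.12011 / 1.97976 = 1.07089
The outcome is not rare, so the OR lies further from 1 than the RR.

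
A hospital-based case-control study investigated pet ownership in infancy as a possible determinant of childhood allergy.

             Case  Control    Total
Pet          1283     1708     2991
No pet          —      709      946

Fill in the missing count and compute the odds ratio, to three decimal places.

The missing cell is in the unexposed row: 946 − 709 = 237.
So a = 1283, b = 1708, c = 237, d = 709.
OR = (a·d)/(b·c) = (1283 × 709) / (1708 × 237) = 909647 / 404796 = 2.24717

2.247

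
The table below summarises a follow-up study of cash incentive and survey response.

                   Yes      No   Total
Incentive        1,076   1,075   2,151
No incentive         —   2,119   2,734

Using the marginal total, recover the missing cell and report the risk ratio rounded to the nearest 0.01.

The missing cell is in the unexposed row: 2734 − 2119 = 615.
So a = 1076, b = 1075, c = 615, d = 2119.
RR = [a/(a+b)] / [c/(c+d)] = (1076/2151) / (615/2734) = 0.50023/0.22495 = 2.22380

2.22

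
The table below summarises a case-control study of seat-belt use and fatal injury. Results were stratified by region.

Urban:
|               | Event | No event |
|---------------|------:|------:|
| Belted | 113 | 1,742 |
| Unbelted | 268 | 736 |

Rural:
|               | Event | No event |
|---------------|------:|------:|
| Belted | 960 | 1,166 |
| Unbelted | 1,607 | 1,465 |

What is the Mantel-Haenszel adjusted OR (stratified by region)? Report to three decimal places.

0.572

OR_MH = Σ(aᵢdᵢ/nᵢ) / Σ(bᵢcᵢ/nᵢ), where nᵢ is the stratum total.
Stratum 1 (Urban): n = 2859; a·d/n = 113·736/2859 = 29.0899; b·c/n = 1742·268/2859 = 163.2935
Stratum 2 (Rural): n = 5198; a·d/n = 960·1465/5198 = 270.5656; b·c/n = 1166·1607/5198 = 360.4775
OR_MH = (29.0899 + 270.5656) / (163.2935 + 360.4775) = 299.6555 / 523.7710 = 0.57211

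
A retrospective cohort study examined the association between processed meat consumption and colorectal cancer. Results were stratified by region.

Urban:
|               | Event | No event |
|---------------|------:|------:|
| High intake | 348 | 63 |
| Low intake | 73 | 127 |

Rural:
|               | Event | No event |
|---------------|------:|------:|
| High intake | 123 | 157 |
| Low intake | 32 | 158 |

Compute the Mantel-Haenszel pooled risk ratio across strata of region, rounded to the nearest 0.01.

2.40

RR_MH = Σ(aᵢ·n₀ᵢ/nᵢ) / Σ(cᵢ·n₁ᵢ/nᵢ), with n₁ᵢ = aᵢ+bᵢ (exposed), n₀ᵢ = cᵢ+dᵢ (unexposed), nᵢ = n₁ᵢ+n₀ᵢ.
Stratum 1 (Urban): n₁ = 411, n₀ = 200, n = 611; a·n₀/n = 348·200/611 = 113.9116; c·n₁/n = 73·411/611 = 49.1047
Stratum 2 (Rural): n₁ = 280, n₀ = 190, n = 470; a·n₀/n = 123·190/470 = 49.7234; c·n₁/n = 32·280/470 = 19.0638
RR_MH = (113.9116 + 49.7234) / (49.1047 + 19.0638) = 163.6350 / 68.1686 = 2.40045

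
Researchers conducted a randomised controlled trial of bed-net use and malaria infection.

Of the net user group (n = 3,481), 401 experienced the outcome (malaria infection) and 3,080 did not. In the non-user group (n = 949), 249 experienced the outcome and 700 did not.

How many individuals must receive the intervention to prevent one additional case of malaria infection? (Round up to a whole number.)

Risk in treated group = 401/3481 = 0.11520; risk in control = 249/949 = 0.26238.
Absolute risk reduction = 0.26238 − 0.11520 = 0.14718
NNT = 1 / ARR = 1 / 0.14718 = 6.794 → round up → 7

7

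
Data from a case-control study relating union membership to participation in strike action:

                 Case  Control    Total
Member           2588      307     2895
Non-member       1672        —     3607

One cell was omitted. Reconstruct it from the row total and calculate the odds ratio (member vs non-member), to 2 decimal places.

9.76

The missing cell is in the unexposed row: 3607 − 1672 = 1935.
So a = 2588, b = 307, c = 1672, d = 1935.
OR = (a·d)/(b·c) = (2588 × 1935) / (307 × 1672) = 5007780 / 513304 = 9.75597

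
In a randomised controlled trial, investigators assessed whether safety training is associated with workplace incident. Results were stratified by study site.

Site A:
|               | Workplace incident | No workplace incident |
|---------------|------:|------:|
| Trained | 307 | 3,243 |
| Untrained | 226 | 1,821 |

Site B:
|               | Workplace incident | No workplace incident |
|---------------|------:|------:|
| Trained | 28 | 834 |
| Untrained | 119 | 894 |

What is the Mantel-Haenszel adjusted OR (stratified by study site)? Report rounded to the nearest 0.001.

OR_MH = Σ(aᵢdᵢ/nᵢ) / Σ(bᵢcᵢ/nᵢ), where nᵢ is the stratum total.
Stratum 1 (Site A): n = 5597; a·d/n = 307·1821/5597 = 99.8833; b·c/n = 3243·226/5597 = 130.9484
Stratum 2 (Site B): n = 1875; a·d/n = 28·894/1875 = 13.3504; b·c/n = 834·119/1875 = 52.9312
OR_MH = (99.8833 + 13.3504) / (130.9484 + 52.9312) = 113.2337 / 183.8796 = 0.61580

0.616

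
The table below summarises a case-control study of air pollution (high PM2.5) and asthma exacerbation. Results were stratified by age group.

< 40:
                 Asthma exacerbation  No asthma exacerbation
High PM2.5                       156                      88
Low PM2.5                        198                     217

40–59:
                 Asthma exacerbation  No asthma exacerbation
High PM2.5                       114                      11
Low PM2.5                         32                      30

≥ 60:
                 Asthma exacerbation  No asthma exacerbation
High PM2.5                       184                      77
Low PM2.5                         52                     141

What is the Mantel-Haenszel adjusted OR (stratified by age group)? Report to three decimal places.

3.414

OR_MH = Σ(aᵢdᵢ/nᵢ) / Σ(bᵢcᵢ/nᵢ), where nᵢ is the stratum total.
Stratum 1 (< 40): n = 659; a·d/n = 156·217/659 = 51.3687; b·c/n = 88·198/659 = 26.4401
Stratum 2 (40–59): n = 187; a·d/n = 114·30/187 = 18.2888; b·c/n = 11·32/187 = 1.8824
Stratum 3 (≥ 60): n = 454; a·d/n = 184·141/454 = 57.1454; b·c/n = 77·52/454 = 8.8194
OR_MH = (51.3687 + 18.2888 + 57.1454) / (26.4401 + 1.8824 + 8.8194) = 126.8029 / 37.1418 = 3.41402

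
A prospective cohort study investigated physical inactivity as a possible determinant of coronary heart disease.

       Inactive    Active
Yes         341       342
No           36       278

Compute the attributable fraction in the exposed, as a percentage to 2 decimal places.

39.02

Reading the table with exposure as columns: a = 341 (Inactive, case), b = 36 (Inactive, non-case), c = 342 (Active, case), d = 278.
Risk in exposed = 341/377 = 0.90451; risk in unexposed = 342/620 = 0.55161.
RR = 0.90451/0.55161 = 1.63975
AR% = (RR − 1)/RR × 100 = (1.63975 − 1)/1.63975 × 100 = 39.0152%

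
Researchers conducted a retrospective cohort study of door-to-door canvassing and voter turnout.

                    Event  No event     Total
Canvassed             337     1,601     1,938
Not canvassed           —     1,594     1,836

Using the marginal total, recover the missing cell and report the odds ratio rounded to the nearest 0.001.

The missing cell is in the unexposed row: 1836 − 1594 = 242.
So a = 337, b = 1601, c = 242, d = 1594.
OR = (a·d)/(b·c) = (337 × 1594) / (1601 × 242) = 537178 / 387442 = 1.38647

1.386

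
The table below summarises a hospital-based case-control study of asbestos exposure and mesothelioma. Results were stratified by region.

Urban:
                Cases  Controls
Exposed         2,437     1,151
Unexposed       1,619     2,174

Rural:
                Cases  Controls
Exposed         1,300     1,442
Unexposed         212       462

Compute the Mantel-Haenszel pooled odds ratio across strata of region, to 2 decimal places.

2.61

OR_MH = Σ(aᵢdᵢ/nᵢ) / Σ(bᵢcᵢ/nᵢ), where nᵢ is the stratum total.
Stratum 1 (Urban): n = 7381; a·d/n = 2437·2174/7381 = 717.7941; b·c/n = 1151·1619/7381 = 252.4684
Stratum 2 (Rural): n = 3416; a·d/n = 1300·462/3416 = 175.8197; b·c/n = 1442·212/3416 = 89.4918
OR_MH = (717.7941 + 175.8197) / (252.4684 + 89.4918) = 893.6137 / 341.9602 = 2.61321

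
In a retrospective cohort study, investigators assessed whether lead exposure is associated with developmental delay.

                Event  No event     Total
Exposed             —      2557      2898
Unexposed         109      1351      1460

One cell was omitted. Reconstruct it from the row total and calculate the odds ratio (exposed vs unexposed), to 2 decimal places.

The missing cell is in the exposed row: 2898 − 2557 = 341.
So a = 341, b = 2557, c = 109, d = 1351.
OR = (a·d)/(b·c) = (341 × 1351) / (2557 × 109) = 460691 / 278713 = 1.65292

1.65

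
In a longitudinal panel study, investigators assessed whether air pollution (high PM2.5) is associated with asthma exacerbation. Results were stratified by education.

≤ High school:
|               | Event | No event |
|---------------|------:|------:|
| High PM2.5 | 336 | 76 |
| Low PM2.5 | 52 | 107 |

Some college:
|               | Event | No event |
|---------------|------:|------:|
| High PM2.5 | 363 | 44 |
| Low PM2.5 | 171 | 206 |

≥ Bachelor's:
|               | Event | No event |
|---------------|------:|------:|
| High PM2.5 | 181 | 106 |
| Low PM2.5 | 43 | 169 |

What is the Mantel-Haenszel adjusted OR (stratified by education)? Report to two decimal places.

8.56

OR_MH = Σ(aᵢdᵢ/nᵢ) / Σ(bᵢcᵢ/nᵢ), where nᵢ is the stratum total.
Stratum 1 (≤ High school): n = 571; a·d/n = 336·107/571 = 62.9632; b·c/n = 76·52/571 = 6.9212
Stratum 2 (Some college): n = 784; a·d/n = 363·206/784 = 95.3801; b·c/n = 44·171/784 = 9.5969
Stratum 3 (≥ Bachelor's): n = 499; a·d/n = 181·169/499 = 61.3006; b·c/n = 106·43/499 = 9.1343
OR_MH = (62.9632 + 95.3801 + 61.3006) / (6.9212 + 9.5969 + 9.1343) = 219.6439 / 25.6524 = 8.56232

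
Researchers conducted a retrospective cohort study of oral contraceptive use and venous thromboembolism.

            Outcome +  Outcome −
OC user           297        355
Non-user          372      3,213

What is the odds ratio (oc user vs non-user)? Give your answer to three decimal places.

7.226

Cells: a = 297, b = 355, c = 372, d = 3213.
OR = (a·d)/(b·c) = (297 × 3213) / (355 × 372) = 954261 / 132060 = 7.22597
The odds of venous thromboembolism are about 7.23 times as high in the oc user group.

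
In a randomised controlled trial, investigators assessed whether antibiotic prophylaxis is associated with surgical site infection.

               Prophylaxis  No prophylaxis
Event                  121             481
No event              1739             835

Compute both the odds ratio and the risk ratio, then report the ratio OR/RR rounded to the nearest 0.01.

0.68

Reading the table with exposure as columns: a = 121 (Prophylaxis, case), b = 1739 (Prophylaxis, non-case), c = 481 (No prophylaxis, case), d = 835.
OR = (121·835)/(1739·481) = 101035/836459 = 0.12079
Risk in exposed = 121/1860 = 0.06505; risk in unexposed = 481/1316 = 0.36550; RR = 0.17798
OR/RR = 0.12079 / 0.17798 = 0.67865
The outcome is not rare, so the OR lies further from 1 than the RR.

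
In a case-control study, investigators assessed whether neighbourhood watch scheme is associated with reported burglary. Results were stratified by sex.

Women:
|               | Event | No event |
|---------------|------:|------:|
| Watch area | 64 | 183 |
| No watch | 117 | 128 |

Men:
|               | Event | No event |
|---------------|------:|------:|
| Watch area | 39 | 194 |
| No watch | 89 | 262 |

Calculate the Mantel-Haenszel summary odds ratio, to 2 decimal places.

OR_MH = Σ(aᵢdᵢ/nᵢ) / Σ(bᵢcᵢ/nᵢ), where nᵢ is the stratum total.
Stratum 1 (Women): n = 492; a·d/n = 64·128/492 = 16.6504; b·c/n = 183·117/492 = 43.5183
Stratum 2 (Men): n = 584; a·d/n = 39·262/584 = 17.4966; b·c/n = 194·89/584 = 29.5651
OR_MH = (16.6504 + 17.4966) / (43.5183 + 29.5651) = 34.1470 / 73.0834 = 0.46723

0.47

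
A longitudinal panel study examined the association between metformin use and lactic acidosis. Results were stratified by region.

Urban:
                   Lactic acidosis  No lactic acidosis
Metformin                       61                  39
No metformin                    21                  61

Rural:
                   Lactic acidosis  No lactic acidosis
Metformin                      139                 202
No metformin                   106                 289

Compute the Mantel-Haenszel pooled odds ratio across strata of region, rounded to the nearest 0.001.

OR_MH = Σ(aᵢdᵢ/nᵢ) / Σ(bᵢcᵢ/nᵢ), where nᵢ is the stratum total.
Stratum 1 (Urban): n = 182; a·d/n = 61·61/182 = 20.4451; b·c/n = 39·21/182 = 4.5000
Stratum 2 (Rural): n = 736; a·d/n = 139·289/736 = 54.5802; b·c/n = 202·106/736 = 29.0924
OR_MH = (20.4451 + 54.5802) / (4.5000 + 29.0924) = 75.0252 / 33.5924 = 2.23340

2.233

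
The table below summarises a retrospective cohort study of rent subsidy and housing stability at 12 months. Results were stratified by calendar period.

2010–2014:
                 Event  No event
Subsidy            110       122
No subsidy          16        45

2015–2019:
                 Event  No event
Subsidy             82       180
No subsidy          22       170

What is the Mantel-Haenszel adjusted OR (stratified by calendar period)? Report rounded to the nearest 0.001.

3.094

OR_MH = Σ(aᵢdᵢ/nᵢ) / Σ(bᵢcᵢ/nᵢ), where nᵢ is the stratum total.
Stratum 1 (2010–2014): n = 293; a·d/n = 110·45/293 = 16.8942; b·c/n = 122·16/293 = 6.6621
Stratum 2 (2015–2019): n = 454; a·d/n = 82·170/454 = 30.7048; b·c/n = 180·22/454 = 8.7225
OR_MH = (16.8942 + 30.7048) / (6.6621 + 8.7225) = 47.5990 / 15.3846 = 3.09394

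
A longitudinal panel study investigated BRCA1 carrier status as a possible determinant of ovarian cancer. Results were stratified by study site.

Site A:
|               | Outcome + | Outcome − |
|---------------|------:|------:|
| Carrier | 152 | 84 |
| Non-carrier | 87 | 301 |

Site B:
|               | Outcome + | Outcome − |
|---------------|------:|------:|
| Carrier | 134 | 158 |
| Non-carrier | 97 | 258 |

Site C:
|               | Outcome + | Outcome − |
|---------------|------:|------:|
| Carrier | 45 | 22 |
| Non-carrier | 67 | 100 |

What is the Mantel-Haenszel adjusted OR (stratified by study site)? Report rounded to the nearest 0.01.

OR_MH = Σ(aᵢdᵢ/nᵢ) / Σ(bᵢcᵢ/nᵢ), where nᵢ is the stratum total.
Stratum 1 (Site A): n = 624; a·d/n = 152·301/624 = 73.3205; b·c/n = 84·87/624 = 11.7115
Stratum 2 (Site B): n = 647; a·d/n = 134·258/647 = 53.4343; b·c/n = 158·97/647 = 23.6878
Stratum 3 (Site C): n = 234; a·d/n = 45·100/234 = 19.2308; b·c/n = 22·67/234 = 6.2991
OR_MH = (73.3205 + 53.4343 + 19.2308) / (11.7115 + 23.6878 + 6.2991) = 145.9856 / 41.6985 = 3.50098

3.50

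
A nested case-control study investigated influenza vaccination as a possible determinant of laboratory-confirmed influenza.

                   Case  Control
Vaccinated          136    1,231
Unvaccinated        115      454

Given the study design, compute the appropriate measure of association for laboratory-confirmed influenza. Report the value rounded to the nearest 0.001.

0.436

Cells: a = 136, b = 1231, c = 115, d = 454.
This is a nested case-control study: participants were sampled on outcome status, so risks in the source population cannot be estimated directly — relative risk is not valid here. The odds ratio is the appropriate measure.
OR = (a·d)/(b·c) = (136 × 454) / (1231 × 115) = 61744 / 141565 = 0.43615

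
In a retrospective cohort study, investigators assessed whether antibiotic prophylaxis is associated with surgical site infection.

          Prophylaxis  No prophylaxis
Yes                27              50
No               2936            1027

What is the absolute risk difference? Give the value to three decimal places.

Reading the table with exposure as columns: a = 27 (Prophylaxis, case), b = 2936 (Prophylaxis, non-case), c = 50 (No prophylaxis, case), d = 1027.
Risk in exposed = 27/2963 = 0.009112; risk in unexposed = 50/1077 = 0.046425.
Risk difference = 0.009112 − 0.046425 = -0.037313

-0.037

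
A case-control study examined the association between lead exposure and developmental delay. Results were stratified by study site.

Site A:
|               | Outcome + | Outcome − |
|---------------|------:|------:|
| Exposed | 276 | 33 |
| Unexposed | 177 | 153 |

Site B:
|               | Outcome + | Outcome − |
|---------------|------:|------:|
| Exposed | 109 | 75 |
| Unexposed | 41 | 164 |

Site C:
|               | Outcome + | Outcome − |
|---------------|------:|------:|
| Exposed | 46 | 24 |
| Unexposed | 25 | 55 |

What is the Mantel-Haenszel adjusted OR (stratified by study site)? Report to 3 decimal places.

6.125

OR_MH = Σ(aᵢdᵢ/nᵢ) / Σ(bᵢcᵢ/nᵢ), where nᵢ is the stratum total.
Stratum 1 (Site A): n = 639; a·d/n = 276·153/639 = 66.0845; b·c/n = 33·177/639 = 9.1408
Stratum 2 (Site B): n = 389; a·d/n = 109·164/389 = 45.9537; b·c/n = 75·41/389 = 7.9049
Stratum 3 (Site C): n = 150; a·d/n = 46·55/150 = 16.8667; b·c/n = 24·25/150 = 4.0000
OR_MH = (66.0845 + 45.9537 + 16.8667) / (9.1408 + 7.9049 + 4.0000) = 128.9049 / 21.0457 = 6.12499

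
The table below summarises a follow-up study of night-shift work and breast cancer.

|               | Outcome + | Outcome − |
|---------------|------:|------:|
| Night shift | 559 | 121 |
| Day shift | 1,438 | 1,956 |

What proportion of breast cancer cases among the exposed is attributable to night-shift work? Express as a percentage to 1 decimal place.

48.5

Cells: a = 559, b = 121, c = 1438, d = 1956.
Risk in exposed = 559/680 = 0.82206; risk in unexposed = 1438/3394 = 0.42369.
RR = 0.82206/0.42369 = 1.94024
AR% = (RR − 1)/RR × 100 = (1.94024 − 1)/1.94024 × 100 = 48.4600%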